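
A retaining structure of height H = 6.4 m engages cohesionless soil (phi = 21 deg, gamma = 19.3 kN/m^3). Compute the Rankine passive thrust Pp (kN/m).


Compute passive earth pressure coefficient:
Kp = tan^2(45 + phi/2) = tan^2(55.5) = 2.117051
Compute passive force:
Pp = 0.5 * Kp * gamma * H^2
Pp = 0.5 * 2.117051 * 19.3 * 6.4^2
Pp = 836.79 kN/m


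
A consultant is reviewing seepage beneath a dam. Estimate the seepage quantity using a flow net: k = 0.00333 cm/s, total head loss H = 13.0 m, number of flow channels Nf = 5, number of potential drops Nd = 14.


Convert k to m/s for unit consistency with H:
k = 0.00333 cm/s = 0.00333 / 100 m/s = 3.33e-05 m/s
Using q = k * H * Nf / Nd
Nf / Nd = 5 / 14 = 0.3571
q = 3.33e-05 * 13.0 * 0.3571
q = 0.0001546 m^3/s per m


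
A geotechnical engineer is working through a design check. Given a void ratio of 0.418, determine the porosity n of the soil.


Result: 0.2948

Derivation:
Using the relation n = e / (1 + e)
n = 0.418 / (1 + 0.418)
n = 0.418 / 1.418
n = 0.2948


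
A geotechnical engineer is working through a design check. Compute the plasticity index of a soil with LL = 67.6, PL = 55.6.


Using PI = LL - PL
PI = 67.6 - 55.6
PI = 12.0


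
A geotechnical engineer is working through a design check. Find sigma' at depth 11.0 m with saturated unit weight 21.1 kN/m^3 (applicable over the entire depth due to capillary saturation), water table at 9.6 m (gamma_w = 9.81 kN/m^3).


Total stress = gamma_sat * depth
sigma = 21.1 * 11.0 = 232.1 kPa
Pore water pressure u = gamma_w * (depth - d_wt)
u = 9.81 * (11.0 - 9.6) = 13.734 kPa
Effective stress = sigma - u
sigma' = 232.1 - 13.734 = 218.37 kPa


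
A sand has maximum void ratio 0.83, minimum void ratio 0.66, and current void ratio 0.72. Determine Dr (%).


Result: 64.71 %

Derivation:
Using Dr = (e_max - e) / (e_max - e_min) * 100
e_max - e = 0.83 - 0.72 = 0.11
e_max - e_min = 0.83 - 0.66 = 0.17
Dr = 0.11 / 0.17 * 100
Dr = 64.71 %


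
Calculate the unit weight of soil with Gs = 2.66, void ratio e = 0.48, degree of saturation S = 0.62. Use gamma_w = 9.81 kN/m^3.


Using gamma = gamma_w * (Gs + S*e) / (1 + e)
Numerator: Gs + S*e = 2.66 + 0.62*0.48 = 2.9576
Denominator: 1 + e = 1 + 0.48 = 1.48
gamma = 9.81 * 2.9576 / 1.48
gamma = 19.604 kN/m^3


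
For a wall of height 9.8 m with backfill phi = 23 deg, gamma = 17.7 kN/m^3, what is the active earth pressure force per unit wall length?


Result: 372.36 kN/m

Derivation:
Compute active earth pressure coefficient:
Ka = tan^2(45 - phi/2) = tan^2(33.5) = 0.438092
Compute active force:
Pa = 0.5 * Ka * gamma * H^2
Pa = 0.5 * 0.438092 * 17.7 * 9.8^2
Pa = 372.36 kN/m


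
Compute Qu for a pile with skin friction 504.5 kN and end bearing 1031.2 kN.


Result: 1535.7 kN

Derivation:
Using Qu = Qf + Qb
Qu = 504.5 + 1031.2
Qu = 1535.7 kN


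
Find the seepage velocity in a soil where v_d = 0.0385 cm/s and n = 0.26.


Result: 0.14808 cm/s

Derivation:
Using v_s = v_d / n
v_s = 0.0385 / 0.26
v_s = 0.14808 cm/s


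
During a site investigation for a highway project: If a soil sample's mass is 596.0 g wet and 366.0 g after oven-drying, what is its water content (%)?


Result: 62.84 %

Derivation:
Using w = (m_wet - m_dry) / m_dry * 100
m_wet - m_dry = 596.0 - 366.0 = 230.0 g
w = 230.0 / 366.0 * 100
w = 62.84 %


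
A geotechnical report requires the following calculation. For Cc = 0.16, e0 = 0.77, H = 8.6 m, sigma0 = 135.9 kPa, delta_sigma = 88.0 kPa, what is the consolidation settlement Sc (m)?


Using Sc = Cc * H / (1 + e0) * log10((sigma0 + delta_sigma) / sigma0)
Stress ratio = (135.9 + 88.0) / 135.9 = 1.64753
log10(1.64753) = 0.216835
Cc * H / (1 + e0) = 0.16 * 8.6 / (1 + 0.77) = 0.777401
Sc = 0.777401 * 0.216835
Sc = 0.1686 m


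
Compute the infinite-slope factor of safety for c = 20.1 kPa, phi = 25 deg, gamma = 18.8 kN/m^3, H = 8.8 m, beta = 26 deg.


Using Fs = c / (gamma*H*sin(beta)*cos(beta)) + tan(phi)/tan(beta)
Cohesion contribution = 20.1 / (18.8*8.8*sin(26)*cos(26))
Cohesion contribution = 0.308357
Friction contribution = tan(25)/tan(26) = 0.956072
Fs = 0.308357 + 0.956072
Fs = 1.264


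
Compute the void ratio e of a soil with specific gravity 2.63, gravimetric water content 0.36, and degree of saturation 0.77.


Using the relation e = Gs * w / S
e = 2.63 * 0.36 / 0.77
e = 1.2296


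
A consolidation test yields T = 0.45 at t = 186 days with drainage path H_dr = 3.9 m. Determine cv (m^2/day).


Using cv = T * H_dr^2 / t
H_dr^2 = 3.9^2 = 15.21
cv = 0.45 * 15.21 / 186
cv = 0.0368 m^2/day


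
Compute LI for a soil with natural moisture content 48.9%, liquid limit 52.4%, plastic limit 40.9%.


First compute the plasticity index:
PI = LL - PL = 52.4 - 40.9 = 11.5
Then compute the liquidity index:
LI = (w - PL) / PI
LI = (48.9 - 40.9) / 11.5
LI = 0.696


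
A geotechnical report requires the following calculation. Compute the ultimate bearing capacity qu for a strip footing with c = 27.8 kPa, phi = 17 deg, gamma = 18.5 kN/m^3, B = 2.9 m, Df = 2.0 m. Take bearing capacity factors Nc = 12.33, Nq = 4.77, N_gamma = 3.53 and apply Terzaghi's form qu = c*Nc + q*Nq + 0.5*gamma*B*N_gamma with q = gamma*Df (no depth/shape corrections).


Compute qu = c*Nc + gamma*Df*Nq + 0.5*gamma*B*N_gamma
Term 1: 27.8 * 12.33 = 342.774
Term 2: 18.5 * 2.0 * 4.77 = 176.49
Term 3: 0.5 * 18.5 * 2.9 * 3.53 = 94.69225
qu = 342.774 + 176.49 + 94.69225
qu = 613.96 kPa


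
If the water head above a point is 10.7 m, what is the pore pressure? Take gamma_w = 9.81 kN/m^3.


Result: 104.97 kPa

Derivation:
Using u = gamma_w * h_w
u = 9.81 * 10.7
u = 104.97 kPa


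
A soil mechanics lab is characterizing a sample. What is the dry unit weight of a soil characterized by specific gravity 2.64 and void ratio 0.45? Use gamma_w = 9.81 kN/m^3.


Using gamma_d = Gs * gamma_w / (1 + e)
gamma_d = 2.64 * 9.81 / (1 + 0.45)
gamma_d = 2.64 * 9.81 / 1.45
gamma_d = 17.861 kN/m^3


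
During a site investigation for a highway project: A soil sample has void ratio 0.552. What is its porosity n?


Using the relation n = e / (1 + e)
n = 0.552 / (1 + 0.552)
n = 0.552 / 1.552
n = 0.3557


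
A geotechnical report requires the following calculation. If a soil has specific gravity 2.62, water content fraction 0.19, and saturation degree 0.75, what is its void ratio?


Using the relation e = Gs * w / S
e = 2.62 * 0.19 / 0.75
e = 0.6637


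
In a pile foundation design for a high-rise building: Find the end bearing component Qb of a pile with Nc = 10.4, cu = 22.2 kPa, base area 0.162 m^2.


Using Qb = Nc * cu * Ab
Qb = 10.4 * 22.2 * 0.162
Qb = 37.4 kN


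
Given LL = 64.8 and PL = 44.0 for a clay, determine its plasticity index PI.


Result: 20.8

Derivation:
Using PI = LL - PL
PI = 64.8 - 44.0
PI = 20.8


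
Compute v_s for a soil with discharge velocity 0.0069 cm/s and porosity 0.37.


Result: 0.01865 cm/s

Derivation:
Using v_s = v_d / n
v_s = 0.0069 / 0.37
v_s = 0.01865 cm/s


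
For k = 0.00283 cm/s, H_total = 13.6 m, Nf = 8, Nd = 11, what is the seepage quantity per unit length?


Convert k to m/s for unit consistency with H:
k = 0.00283 cm/s = 0.00283 / 100 m/s = 2.83e-05 m/s
Using q = k * H * Nf / Nd
Nf / Nd = 8 / 11 = 0.7273
q = 2.83e-05 * 13.6 * 0.7273
q = 0.0002799 m^3/s per m


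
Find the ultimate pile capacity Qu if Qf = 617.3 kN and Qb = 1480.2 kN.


Result: 2097.5 kN

Derivation:
Using Qu = Qf + Qb
Qu = 617.3 + 1480.2
Qu = 2097.5 kN


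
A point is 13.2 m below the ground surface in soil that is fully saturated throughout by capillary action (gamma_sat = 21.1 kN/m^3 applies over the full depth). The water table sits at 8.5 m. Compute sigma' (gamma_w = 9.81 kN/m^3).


Total stress = gamma_sat * depth
sigma = 21.1 * 13.2 = 278.52 kPa
Pore water pressure u = gamma_w * (depth - d_wt)
u = 9.81 * (13.2 - 8.5) = 46.107 kPa
Effective stress = sigma - u
sigma' = 278.52 - 46.107 = 232.41 kPa


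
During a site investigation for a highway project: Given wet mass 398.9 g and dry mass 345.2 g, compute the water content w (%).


Result: 15.56 %

Derivation:
Using w = (m_wet - m_dry) / m_dry * 100
m_wet - m_dry = 398.9 - 345.2 = 53.7 g
w = 53.7 / 345.2 * 100
w = 15.56 %


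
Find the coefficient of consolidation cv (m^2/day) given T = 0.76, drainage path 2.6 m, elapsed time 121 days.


Result: 0.04246 m^2/day

Derivation:
Using cv = T * H_dr^2 / t
H_dr^2 = 2.6^2 = 6.76
cv = 0.76 * 6.76 / 121
cv = 0.04246 m^2/day


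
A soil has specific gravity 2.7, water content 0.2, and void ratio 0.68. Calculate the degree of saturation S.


Result: 0.7941

Derivation:
Using S = Gs * w / e
S = 2.7 * 0.2 / 0.68
S = 0.7941


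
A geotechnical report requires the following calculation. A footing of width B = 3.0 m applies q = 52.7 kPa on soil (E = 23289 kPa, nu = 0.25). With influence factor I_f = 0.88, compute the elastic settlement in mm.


Using Se = q * B * (1 - nu^2) * I_f / E
1 - nu^2 = 1 - 0.25^2 = 0.9375
Se = 52.7 * 3.0 * 0.9375 * 0.88 / 23289
Se = 0.005601 m
Convert to mm: Se = 0.005601 * 1000 = 5.601 mm


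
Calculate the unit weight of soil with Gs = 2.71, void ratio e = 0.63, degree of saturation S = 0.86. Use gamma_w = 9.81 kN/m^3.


Result: 19.571 kN/m^3

Derivation:
Using gamma = gamma_w * (Gs + S*e) / (1 + e)
Numerator: Gs + S*e = 2.71 + 0.86*0.63 = 3.2518
Denominator: 1 + e = 1 + 0.63 = 1.63
gamma = 9.81 * 3.2518 / 1.63
gamma = 19.571 kN/m^3


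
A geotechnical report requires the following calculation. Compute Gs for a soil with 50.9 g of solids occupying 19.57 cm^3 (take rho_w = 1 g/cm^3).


Using Gs = m_s / (V_s * rho_w)
Since rho_w = 1 g/cm^3:
Gs = 50.9 / 19.57
Gs = 2.601


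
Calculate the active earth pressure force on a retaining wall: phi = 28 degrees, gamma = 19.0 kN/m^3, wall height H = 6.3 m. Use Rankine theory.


Compute active earth pressure coefficient:
Ka = tan^2(45 - phi/2) = tan^2(31.0) = 0.361033
Compute active force:
Pa = 0.5 * Ka * gamma * H^2
Pa = 0.5 * 0.361033 * 19.0 * 6.3^2
Pa = 136.13 kN/m


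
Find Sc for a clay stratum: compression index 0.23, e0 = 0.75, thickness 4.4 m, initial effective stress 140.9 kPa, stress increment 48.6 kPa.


Result: 0.0744 m

Derivation:
Using Sc = Cc * H / (1 + e0) * log10((sigma0 + delta_sigma) / sigma0)
Stress ratio = (140.9 + 48.6) / 140.9 = 1.34493
log10(1.34493) = 0.128698
Cc * H / (1 + e0) = 0.23 * 4.4 / (1 + 0.75) = 0.578286
Sc = 0.578286 * 0.128698
Sc = 0.0744 m


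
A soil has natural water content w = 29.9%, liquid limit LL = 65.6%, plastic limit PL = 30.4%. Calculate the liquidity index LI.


First compute the plasticity index:
PI = LL - PL = 65.6 - 30.4 = 35.2
Then compute the liquidity index:
LI = (w - PL) / PI
LI = (29.9 - 30.4) / 35.2
LI = -0.014


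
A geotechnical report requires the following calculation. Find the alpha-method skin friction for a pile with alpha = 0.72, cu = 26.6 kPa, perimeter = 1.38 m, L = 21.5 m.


Using Qs = alpha * cu * perimeter * L
Qs = 0.72 * 26.6 * 1.38 * 21.5
Qs = 568.24 kN


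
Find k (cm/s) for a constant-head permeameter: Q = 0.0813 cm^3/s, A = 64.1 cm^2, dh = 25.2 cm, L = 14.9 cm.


Compute hydraulic gradient:
i = dh / L = 25.2 / 14.9 = 1.69128
Then apply Darcy's law:
k = Q / (A * i)
k = 0.0813 / (64.1 * 1.69128)
k = 0.0813 / 108.411
k = 0.00075 cm/s


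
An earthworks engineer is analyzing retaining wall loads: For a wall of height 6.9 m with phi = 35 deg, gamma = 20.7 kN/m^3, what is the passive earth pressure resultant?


Result: 1818.38 kN/m

Derivation:
Compute passive earth pressure coefficient:
Kp = tan^2(45 + phi/2) = tan^2(62.5) = 3.690172
Compute passive force:
Pp = 0.5 * Kp * gamma * H^2
Pp = 0.5 * 3.690172 * 20.7 * 6.9^2
Pp = 1818.38 kN/m


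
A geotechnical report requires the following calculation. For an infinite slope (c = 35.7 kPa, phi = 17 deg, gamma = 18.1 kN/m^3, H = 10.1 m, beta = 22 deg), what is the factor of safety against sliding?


Result: 1.319

Derivation:
Using Fs = c / (gamma*H*sin(beta)*cos(beta)) + tan(phi)/tan(beta)
Cohesion contribution = 35.7 / (18.1*10.1*sin(22)*cos(22))
Cohesion contribution = 0.562247
Friction contribution = tan(17)/tan(22) = 0.75671
Fs = 0.562247 + 0.75671
Fs = 1.319


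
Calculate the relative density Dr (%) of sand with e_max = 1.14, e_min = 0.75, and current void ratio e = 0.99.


Using Dr = (e_max - e) / (e_max - e_min) * 100
e_max - e = 1.14 - 0.99 = 0.15
e_max - e_min = 1.14 - 0.75 = 0.39
Dr = 0.15 / 0.39 * 100
Dr = 38.46 %


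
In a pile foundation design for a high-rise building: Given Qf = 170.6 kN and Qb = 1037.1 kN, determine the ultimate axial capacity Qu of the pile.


Result: 1207.7 kN

Derivation:
Using Qu = Qf + Qb
Qu = 170.6 + 1037.1
Qu = 1207.7 kN


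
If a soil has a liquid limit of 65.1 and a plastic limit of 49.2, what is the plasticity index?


Result: 15.9

Derivation:
Using PI = LL - PL
PI = 65.1 - 49.2
PI = 15.9


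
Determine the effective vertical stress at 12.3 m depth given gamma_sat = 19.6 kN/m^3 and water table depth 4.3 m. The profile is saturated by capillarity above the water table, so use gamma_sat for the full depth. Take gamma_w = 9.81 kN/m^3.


Total stress = gamma_sat * depth
sigma = 19.6 * 12.3 = 241.08 kPa
Pore water pressure u = gamma_w * (depth - d_wt)
u = 9.81 * (12.3 - 4.3) = 78.48 kPa
Effective stress = sigma - u
sigma' = 241.08 - 78.48 = 162.6 kPa


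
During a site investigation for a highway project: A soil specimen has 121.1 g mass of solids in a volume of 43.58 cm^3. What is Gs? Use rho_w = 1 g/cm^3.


Using Gs = m_s / (V_s * rho_w)
Since rho_w = 1 g/cm^3:
Gs = 121.1 / 43.58
Gs = 2.779


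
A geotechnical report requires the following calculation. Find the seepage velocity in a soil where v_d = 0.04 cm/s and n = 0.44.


Using v_s = v_d / n
v_s = 0.04 / 0.44
v_s = 0.09091 cm/s


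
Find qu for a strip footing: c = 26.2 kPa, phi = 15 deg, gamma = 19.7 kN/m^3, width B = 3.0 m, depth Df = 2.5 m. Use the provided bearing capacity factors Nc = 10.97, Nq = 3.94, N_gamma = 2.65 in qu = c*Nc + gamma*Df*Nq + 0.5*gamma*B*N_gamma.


Compute qu = c*Nc + gamma*Df*Nq + 0.5*gamma*B*N_gamma
Term 1: 26.2 * 10.97 = 287.414
Term 2: 19.7 * 2.5 * 3.94 = 194.045
Term 3: 0.5 * 19.7 * 3.0 * 2.65 = 78.3075
qu = 287.414 + 194.045 + 78.3075
qu = 559.77 kPa


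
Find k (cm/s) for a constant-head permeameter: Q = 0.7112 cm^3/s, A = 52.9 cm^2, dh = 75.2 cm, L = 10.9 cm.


Result: 0.001949 cm/s

Derivation:
Compute hydraulic gradient:
i = dh / L = 75.2 / 10.9 = 6.89908
Then apply Darcy's law:
k = Q / (A * i)
k = 0.7112 / (52.9 * 6.89908)
k = 0.7112 / 364.961
k = 0.001949 cm/s


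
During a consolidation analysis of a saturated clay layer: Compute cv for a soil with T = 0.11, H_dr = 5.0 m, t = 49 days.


Using cv = T * H_dr^2 / t
H_dr^2 = 5.0^2 = 25.0
cv = 0.11 * 25.0 / 49
cv = 0.05612 m^2/day


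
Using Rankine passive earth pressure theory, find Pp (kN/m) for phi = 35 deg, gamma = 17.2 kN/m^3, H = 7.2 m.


Result: 1645.17 kN/m

Derivation:
Compute passive earth pressure coefficient:
Kp = tan^2(45 + phi/2) = tan^2(62.5) = 3.690172
Compute passive force:
Pp = 0.5 * Kp * gamma * H^2
Pp = 0.5 * 3.690172 * 17.2 * 7.2^2
Pp = 1645.17 kN/m


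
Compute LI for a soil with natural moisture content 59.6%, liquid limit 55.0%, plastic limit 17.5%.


First compute the plasticity index:
PI = LL - PL = 55.0 - 17.5 = 37.5
Then compute the liquidity index:
LI = (w - PL) / PI
LI = (59.6 - 17.5) / 37.5
LI = 1.123


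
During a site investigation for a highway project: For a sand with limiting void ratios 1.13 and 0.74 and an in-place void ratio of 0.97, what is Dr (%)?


Using Dr = (e_max - e) / (e_max - e_min) * 100
e_max - e = 1.13 - 0.97 = 0.16
e_max - e_min = 1.13 - 0.74 = 0.39
Dr = 0.16 / 0.39 * 100
Dr = 41.03 %


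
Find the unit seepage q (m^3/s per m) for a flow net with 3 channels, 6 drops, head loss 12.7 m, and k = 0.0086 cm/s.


Result: 0.0005461 m^3/s per m

Derivation:
Convert k to m/s for unit consistency with H:
k = 0.0086 cm/s = 0.0086 / 100 m/s = 8.6e-05 m/s
Using q = k * H * Nf / Nd
Nf / Nd = 3 / 6 = 0.5
q = 8.6e-05 * 12.7 * 0.5
q = 0.0005461 m^3/s per m


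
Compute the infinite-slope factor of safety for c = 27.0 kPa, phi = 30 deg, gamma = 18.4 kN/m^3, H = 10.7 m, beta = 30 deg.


Using Fs = c / (gamma*H*sin(beta)*cos(beta)) + tan(phi)/tan(beta)
Cohesion contribution = 27.0 / (18.4*10.7*sin(30)*cos(30))
Cohesion contribution = 0.31671
Friction contribution = tan(30)/tan(30) = 1
Fs = 0.31671 + 1
Fs = 1.317


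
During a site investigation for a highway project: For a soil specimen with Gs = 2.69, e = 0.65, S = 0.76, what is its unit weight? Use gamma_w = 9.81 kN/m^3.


Using gamma = gamma_w * (Gs + S*e) / (1 + e)
Numerator: Gs + S*e = 2.69 + 0.76*0.65 = 3.184
Denominator: 1 + e = 1 + 0.65 = 1.65
gamma = 9.81 * 3.184 / 1.65
gamma = 18.93 kN/m^3


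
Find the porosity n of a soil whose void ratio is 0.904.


Using the relation n = e / (1 + e)
n = 0.904 / (1 + 0.904)
n = 0.904 / 1.904
n = 0.4748


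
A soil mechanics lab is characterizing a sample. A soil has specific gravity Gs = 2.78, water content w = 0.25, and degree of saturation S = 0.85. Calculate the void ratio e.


Using the relation e = Gs * w / S
e = 2.78 * 0.25 / 0.85
e = 0.8176


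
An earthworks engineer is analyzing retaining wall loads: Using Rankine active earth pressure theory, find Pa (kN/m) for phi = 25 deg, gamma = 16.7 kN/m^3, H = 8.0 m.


Result: 216.89 kN/m

Derivation:
Compute active earth pressure coefficient:
Ka = tan^2(45 - phi/2) = tan^2(32.5) = 0.405859
Compute active force:
Pa = 0.5 * Ka * gamma * H^2
Pa = 0.5 * 0.405859 * 16.7 * 8.0^2
Pa = 216.89 kN/m


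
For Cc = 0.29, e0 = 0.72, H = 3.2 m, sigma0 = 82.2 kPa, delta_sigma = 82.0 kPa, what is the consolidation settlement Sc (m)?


Result: 0.1621 m

Derivation:
Using Sc = Cc * H / (1 + e0) * log10((sigma0 + delta_sigma) / sigma0)
Stress ratio = (82.2 + 82.0) / 82.2 = 1.99757
log10(1.99757) = 0.300501
Cc * H / (1 + e0) = 0.29 * 3.2 / (1 + 0.72) = 0.539535
Sc = 0.539535 * 0.300501
Sc = 0.1621 m


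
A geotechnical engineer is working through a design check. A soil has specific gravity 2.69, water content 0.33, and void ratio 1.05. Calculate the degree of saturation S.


Using S = Gs * w / e
S = 2.69 * 0.33 / 1.05
S = 0.8454


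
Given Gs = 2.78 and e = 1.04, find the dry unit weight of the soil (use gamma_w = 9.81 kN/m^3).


Using gamma_d = Gs * gamma_w / (1 + e)
gamma_d = 2.78 * 9.81 / (1 + 1.04)
gamma_d = 2.78 * 9.81 / 2.04
gamma_d = 13.369 kN/m^3


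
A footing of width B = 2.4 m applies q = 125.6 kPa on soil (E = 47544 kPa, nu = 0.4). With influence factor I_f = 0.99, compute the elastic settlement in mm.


Result: 5.273 mm

Derivation:
Using Se = q * B * (1 - nu^2) * I_f / E
1 - nu^2 = 1 - 0.4^2 = 0.84
Se = 125.6 * 2.4 * 0.84 * 0.99 / 47544
Se = 0.005273 m
Convert to mm: Se = 0.005273 * 1000 = 5.273 mm


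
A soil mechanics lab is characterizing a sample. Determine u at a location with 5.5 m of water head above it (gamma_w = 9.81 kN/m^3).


Result: 53.96 kPa

Derivation:
Using u = gamma_w * h_w
u = 9.81 * 5.5
u = 53.96 kPa


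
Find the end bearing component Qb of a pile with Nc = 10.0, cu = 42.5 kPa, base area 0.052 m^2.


Result: 22.1 kN

Derivation:
Using Qb = Nc * cu * Ab
Qb = 10.0 * 42.5 * 0.052
Qb = 22.1 kN


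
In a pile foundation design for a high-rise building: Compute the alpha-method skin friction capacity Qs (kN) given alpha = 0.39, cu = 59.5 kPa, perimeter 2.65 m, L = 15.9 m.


Result: 977.74 kN

Derivation:
Using Qs = alpha * cu * perimeter * L
Qs = 0.39 * 59.5 * 2.65 * 15.9
Qs = 977.74 kN


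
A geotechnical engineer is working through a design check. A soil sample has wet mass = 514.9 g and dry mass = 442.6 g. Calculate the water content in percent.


Using w = (m_wet - m_dry) / m_dry * 100
m_wet - m_dry = 514.9 - 442.6 = 72.3 g
w = 72.3 / 442.6 * 100
w = 16.34 %


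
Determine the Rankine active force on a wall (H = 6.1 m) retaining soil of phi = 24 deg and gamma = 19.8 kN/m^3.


Compute active earth pressure coefficient:
Ka = tan^2(45 - phi/2) = tan^2(33.0) = 0.42173
Compute active force:
Pa = 0.5 * Ka * gamma * H^2
Pa = 0.5 * 0.42173 * 19.8 * 6.1^2
Pa = 155.36 kN/m


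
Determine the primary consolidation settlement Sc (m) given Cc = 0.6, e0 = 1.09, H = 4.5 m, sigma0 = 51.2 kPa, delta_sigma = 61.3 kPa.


Using Sc = Cc * H / (1 + e0) * log10((sigma0 + delta_sigma) / sigma0)
Stress ratio = (51.2 + 61.3) / 51.2 = 2.19727
log10(2.19727) = 0.341883
Cc * H / (1 + e0) = 0.6 * 4.5 / (1 + 1.09) = 1.29187
Sc = 1.29187 * 0.341883
Sc = 0.4417 m


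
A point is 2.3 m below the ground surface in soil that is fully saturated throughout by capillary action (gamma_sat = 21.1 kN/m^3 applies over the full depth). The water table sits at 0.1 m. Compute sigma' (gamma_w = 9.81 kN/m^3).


Total stress = gamma_sat * depth
sigma = 21.1 * 2.3 = 48.53 kPa
Pore water pressure u = gamma_w * (depth - d_wt)
u = 9.81 * (2.3 - 0.1) = 21.582 kPa
Effective stress = sigma - u
sigma' = 48.53 - 21.582 = 26.95 kPa


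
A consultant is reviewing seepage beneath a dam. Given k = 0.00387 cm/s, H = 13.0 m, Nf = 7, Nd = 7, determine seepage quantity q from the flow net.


Convert k to m/s for unit consistency with H:
k = 0.00387 cm/s = 0.00387 / 100 m/s = 3.87e-05 m/s
Using q = k * H * Nf / Nd
Nf / Nd = 7 / 7 = 1.0
q = 3.87e-05 * 13.0 * 1.0
q = 0.0005031 m^3/s per m


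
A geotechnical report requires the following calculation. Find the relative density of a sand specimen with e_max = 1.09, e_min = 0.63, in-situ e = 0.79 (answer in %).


Using Dr = (e_max - e) / (e_max - e_min) * 100
e_max - e = 1.09 - 0.79 = 0.3
e_max - e_min = 1.09 - 0.63 = 0.46
Dr = 0.3 / 0.46 * 100
Dr = 65.22 %


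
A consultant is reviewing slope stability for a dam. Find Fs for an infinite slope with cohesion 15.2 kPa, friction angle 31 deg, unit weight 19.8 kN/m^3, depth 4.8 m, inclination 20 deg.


Result: 2.148

Derivation:
Using Fs = c / (gamma*H*sin(beta)*cos(beta)) + tan(phi)/tan(beta)
Cohesion contribution = 15.2 / (19.8*4.8*sin(20)*cos(20))
Cohesion contribution = 0.497622
Friction contribution = tan(31)/tan(20) = 1.65085
Fs = 0.497622 + 1.65085
Fs = 2.148


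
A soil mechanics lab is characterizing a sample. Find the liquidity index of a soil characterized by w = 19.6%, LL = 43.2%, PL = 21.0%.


First compute the plasticity index:
PI = LL - PL = 43.2 - 21.0 = 22.2
Then compute the liquidity index:
LI = (w - PL) / PI
LI = (19.6 - 21.0) / 22.2
LI = -0.063


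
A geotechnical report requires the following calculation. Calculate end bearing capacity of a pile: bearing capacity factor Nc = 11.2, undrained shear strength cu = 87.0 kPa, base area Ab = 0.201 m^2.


Using Qb = Nc * cu * Ab
Qb = 11.2 * 87.0 * 0.201
Qb = 195.85 kN


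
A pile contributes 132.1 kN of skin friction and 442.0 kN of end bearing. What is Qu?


Using Qu = Qf + Qb
Qu = 132.1 + 442.0
Qu = 574.1 kN


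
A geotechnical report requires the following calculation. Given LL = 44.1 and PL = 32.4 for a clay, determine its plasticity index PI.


Using PI = LL - PL
PI = 44.1 - 32.4
PI = 11.7


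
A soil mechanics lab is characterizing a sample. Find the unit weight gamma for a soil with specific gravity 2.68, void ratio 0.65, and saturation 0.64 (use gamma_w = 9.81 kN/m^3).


Using gamma = gamma_w * (Gs + S*e) / (1 + e)
Numerator: Gs + S*e = 2.68 + 0.64*0.65 = 3.096
Denominator: 1 + e = 1 + 0.65 = 1.65
gamma = 9.81 * 3.096 / 1.65
gamma = 18.407 kN/m^3


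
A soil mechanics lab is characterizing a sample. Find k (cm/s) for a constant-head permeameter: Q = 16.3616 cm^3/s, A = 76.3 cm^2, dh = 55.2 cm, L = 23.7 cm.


Result: 0.092068 cm/s

Derivation:
Compute hydraulic gradient:
i = dh / L = 55.2 / 23.7 = 2.32911
Then apply Darcy's law:
k = Q / (A * i)
k = 16.3616 / (76.3 * 2.32911)
k = 16.3616 / 177.711
k = 0.092068 cm/s


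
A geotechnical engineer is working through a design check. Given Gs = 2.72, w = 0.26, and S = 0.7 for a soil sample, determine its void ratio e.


Using the relation e = Gs * w / S
e = 2.72 * 0.26 / 0.7
e = 1.0103


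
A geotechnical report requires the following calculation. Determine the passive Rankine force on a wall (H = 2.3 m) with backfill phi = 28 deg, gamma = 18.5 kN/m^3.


Compute passive earth pressure coefficient:
Kp = tan^2(45 + phi/2) = tan^2(59.0) = 2.769826
Compute passive force:
Pp = 0.5 * Kp * gamma * H^2
Pp = 0.5 * 2.769826 * 18.5 * 2.3^2
Pp = 135.53 kN/m


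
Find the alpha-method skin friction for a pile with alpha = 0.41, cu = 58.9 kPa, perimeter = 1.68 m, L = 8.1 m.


Result: 328.62 kN

Derivation:
Using Qs = alpha * cu * perimeter * L
Qs = 0.41 * 58.9 * 1.68 * 8.1
Qs = 328.62 kN


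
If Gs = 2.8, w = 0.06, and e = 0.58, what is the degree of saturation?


Result: 0.2897

Derivation:
Using S = Gs * w / e
S = 2.8 * 0.06 / 0.58
S = 0.2897


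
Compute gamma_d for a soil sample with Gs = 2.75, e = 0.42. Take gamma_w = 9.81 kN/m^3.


Using gamma_d = Gs * gamma_w / (1 + e)
gamma_d = 2.75 * 9.81 / (1 + 0.42)
gamma_d = 2.75 * 9.81 / 1.42
gamma_d = 18.998 kN/m^3


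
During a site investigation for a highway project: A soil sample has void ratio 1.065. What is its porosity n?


Using the relation n = e / (1 + e)
n = 1.065 / (1 + 1.065)
n = 1.065 / 2.065
n = 0.5157


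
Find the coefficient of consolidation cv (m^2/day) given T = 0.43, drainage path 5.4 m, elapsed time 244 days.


Result: 0.05139 m^2/day

Derivation:
Using cv = T * H_dr^2 / t
H_dr^2 = 5.4^2 = 29.16
cv = 0.43 * 29.16 / 244
cv = 0.05139 m^2/day


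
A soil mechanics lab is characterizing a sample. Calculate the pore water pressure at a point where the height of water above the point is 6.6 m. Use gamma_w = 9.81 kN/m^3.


Using u = gamma_w * h_w
u = 9.81 * 6.6
u = 64.75 kPa


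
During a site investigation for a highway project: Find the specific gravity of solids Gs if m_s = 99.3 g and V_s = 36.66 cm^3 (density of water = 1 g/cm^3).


Using Gs = m_s / (V_s * rho_w)
Since rho_w = 1 g/cm^3:
Gs = 99.3 / 36.66
Gs = 2.709


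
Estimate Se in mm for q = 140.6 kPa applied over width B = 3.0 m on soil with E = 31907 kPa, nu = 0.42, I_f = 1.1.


Result: 11.976 mm

Derivation:
Using Se = q * B * (1 - nu^2) * I_f / E
1 - nu^2 = 1 - 0.42^2 = 0.8236
Se = 140.6 * 3.0 * 0.8236 * 1.1 / 31907
Se = 0.011976 m
Convert to mm: Se = 0.011976 * 1000 = 11.976 mm


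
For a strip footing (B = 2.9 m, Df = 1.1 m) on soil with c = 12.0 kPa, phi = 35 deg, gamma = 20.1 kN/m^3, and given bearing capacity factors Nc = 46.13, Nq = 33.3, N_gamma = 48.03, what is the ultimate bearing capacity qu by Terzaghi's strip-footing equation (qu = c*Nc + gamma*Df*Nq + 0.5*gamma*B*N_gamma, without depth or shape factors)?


Compute qu = c*Nc + gamma*Df*Nq + 0.5*gamma*B*N_gamma
Term 1: 12.0 * 46.13 = 553.56
Term 2: 20.1 * 1.1 * 33.3 = 736.263
Term 3: 0.5 * 20.1 * 2.9 * 48.03 = 1399.83435
qu = 553.56 + 736.263 + 1399.83435
qu = 2689.66 kPa


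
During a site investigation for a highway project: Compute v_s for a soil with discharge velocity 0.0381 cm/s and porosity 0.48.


Using v_s = v_d / n
v_s = 0.0381 / 0.48
v_s = 0.07938 cm/s


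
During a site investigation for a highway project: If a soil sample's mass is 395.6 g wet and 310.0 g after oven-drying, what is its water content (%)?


Result: 27.61 %

Derivation:
Using w = (m_wet - m_dry) / m_dry * 100
m_wet - m_dry = 395.6 - 310.0 = 85.6 g
w = 85.6 / 310.0 * 100
w = 27.61 %


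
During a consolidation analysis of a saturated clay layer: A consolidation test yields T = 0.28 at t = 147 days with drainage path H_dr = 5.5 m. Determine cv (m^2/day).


Result: 0.05762 m^2/day

Derivation:
Using cv = T * H_dr^2 / t
H_dr^2 = 5.5^2 = 30.25
cv = 0.28 * 30.25 / 147
cv = 0.05762 m^2/day


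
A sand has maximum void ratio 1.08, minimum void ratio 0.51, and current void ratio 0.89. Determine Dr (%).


Result: 33.33 %

Derivation:
Using Dr = (e_max - e) / (e_max - e_min) * 100
e_max - e = 1.08 - 0.89 = 0.19
e_max - e_min = 1.08 - 0.51 = 0.57
Dr = 0.19 / 0.57 * 100
Dr = 33.33 %


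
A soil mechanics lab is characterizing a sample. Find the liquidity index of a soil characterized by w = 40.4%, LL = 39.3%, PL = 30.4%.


First compute the plasticity index:
PI = LL - PL = 39.3 - 30.4 = 8.9
Then compute the liquidity index:
LI = (w - PL) / PI
LI = (40.4 - 30.4) / 8.9
LI = 1.124


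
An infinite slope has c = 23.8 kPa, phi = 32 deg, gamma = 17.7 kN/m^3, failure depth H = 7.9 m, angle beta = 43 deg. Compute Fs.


Using Fs = c / (gamma*H*sin(beta)*cos(beta)) + tan(phi)/tan(beta)
Cohesion contribution = 23.8 / (17.7*7.9*sin(43)*cos(43))
Cohesion contribution = 0.341245
Friction contribution = tan(32)/tan(43) = 0.67009
Fs = 0.341245 + 0.67009
Fs = 1.011


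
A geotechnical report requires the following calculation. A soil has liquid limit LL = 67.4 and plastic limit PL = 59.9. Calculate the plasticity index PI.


Result: 7.5

Derivation:
Using PI = LL - PL
PI = 67.4 - 59.9
PI = 7.5


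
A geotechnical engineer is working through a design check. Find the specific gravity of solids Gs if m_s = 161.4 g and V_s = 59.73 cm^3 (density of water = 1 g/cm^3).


Using Gs = m_s / (V_s * rho_w)
Since rho_w = 1 g/cm^3:
Gs = 161.4 / 59.73
Gs = 2.702


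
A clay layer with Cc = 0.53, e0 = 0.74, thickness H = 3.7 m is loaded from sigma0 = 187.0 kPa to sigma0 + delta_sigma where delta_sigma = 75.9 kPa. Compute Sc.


Result: 0.1667 m

Derivation:
Using Sc = Cc * H / (1 + e0) * log10((sigma0 + delta_sigma) / sigma0)
Stress ratio = (187.0 + 75.9) / 187.0 = 1.40588
log10(1.40588) = 0.147949
Cc * H / (1 + e0) = 0.53 * 3.7 / (1 + 0.74) = 1.12701
Sc = 1.12701 * 0.147949
Sc = 0.1667 m


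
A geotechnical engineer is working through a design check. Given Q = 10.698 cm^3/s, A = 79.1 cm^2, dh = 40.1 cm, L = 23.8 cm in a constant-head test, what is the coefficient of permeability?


Compute hydraulic gradient:
i = dh / L = 40.1 / 23.8 = 1.68487
Then apply Darcy's law:
k = Q / (A * i)
k = 10.698 / (79.1 * 1.68487)
k = 10.698 / 133.274
k = 0.080271 cm/s


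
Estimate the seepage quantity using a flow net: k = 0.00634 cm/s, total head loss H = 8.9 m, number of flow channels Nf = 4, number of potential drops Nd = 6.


Convert k to m/s for unit consistency with H:
k = 0.00634 cm/s = 0.00634 / 100 m/s = 6.34e-05 m/s
Using q = k * H * Nf / Nd
Nf / Nd = 4 / 6 = 0.6667
q = 6.34e-05 * 8.9 * 0.6667
q = 0.0003762 m^3/s per m


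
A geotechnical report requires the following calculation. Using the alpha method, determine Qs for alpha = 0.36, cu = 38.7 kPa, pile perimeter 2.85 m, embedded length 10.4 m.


Result: 412.94 kN

Derivation:
Using Qs = alpha * cu * perimeter * L
Qs = 0.36 * 38.7 * 2.85 * 10.4
Qs = 412.94 kN


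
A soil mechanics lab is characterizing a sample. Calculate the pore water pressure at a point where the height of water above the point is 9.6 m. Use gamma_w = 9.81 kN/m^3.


Using u = gamma_w * h_w
u = 9.81 * 9.6
u = 94.18 kPa


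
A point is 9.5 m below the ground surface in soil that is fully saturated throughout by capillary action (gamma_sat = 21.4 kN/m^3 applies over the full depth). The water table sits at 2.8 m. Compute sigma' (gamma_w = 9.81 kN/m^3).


Result: 137.57 kPa

Derivation:
Total stress = gamma_sat * depth
sigma = 21.4 * 9.5 = 203.3 kPa
Pore water pressure u = gamma_w * (depth - d_wt)
u = 9.81 * (9.5 - 2.8) = 65.727 kPa
Effective stress = sigma - u
sigma' = 203.3 - 65.727 = 137.57 kPa


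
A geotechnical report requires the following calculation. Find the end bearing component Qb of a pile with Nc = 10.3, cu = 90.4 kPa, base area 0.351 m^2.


Using Qb = Nc * cu * Ab
Qb = 10.3 * 90.4 * 0.351
Qb = 326.82 kN


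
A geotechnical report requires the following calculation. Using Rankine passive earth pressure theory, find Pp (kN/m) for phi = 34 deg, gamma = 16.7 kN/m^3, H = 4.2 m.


Result: 521.0 kN/m

Derivation:
Compute passive earth pressure coefficient:
Kp = tan^2(45 + phi/2) = tan^2(62.0) = 3.537132
Compute passive force:
Pp = 0.5 * Kp * gamma * H^2
Pp = 0.5 * 3.537132 * 16.7 * 4.2^2
Pp = 521.0 kN/m


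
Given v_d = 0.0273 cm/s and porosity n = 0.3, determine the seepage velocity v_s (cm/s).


Result: 0.091 cm/s

Derivation:
Using v_s = v_d / n
v_s = 0.0273 / 0.3
v_s = 0.091 cm/s


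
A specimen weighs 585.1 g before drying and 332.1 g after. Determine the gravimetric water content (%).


Using w = (m_wet - m_dry) / m_dry * 100
m_wet - m_dry = 585.1 - 332.1 = 253.0 g
w = 253.0 / 332.1 * 100
w = 76.18 %


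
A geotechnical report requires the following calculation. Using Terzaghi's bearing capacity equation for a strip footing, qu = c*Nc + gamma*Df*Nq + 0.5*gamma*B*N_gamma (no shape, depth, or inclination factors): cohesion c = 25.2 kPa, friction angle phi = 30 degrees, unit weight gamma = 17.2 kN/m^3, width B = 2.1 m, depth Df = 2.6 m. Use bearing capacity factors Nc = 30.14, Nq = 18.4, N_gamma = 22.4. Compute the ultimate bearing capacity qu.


Compute qu = c*Nc + gamma*Df*Nq + 0.5*gamma*B*N_gamma
Term 1: 25.2 * 30.14 = 759.528
Term 2: 17.2 * 2.6 * 18.4 = 822.848
Term 3: 0.5 * 17.2 * 2.1 * 22.4 = 404.544
qu = 759.528 + 822.848 + 404.544
qu = 1986.92 kPa


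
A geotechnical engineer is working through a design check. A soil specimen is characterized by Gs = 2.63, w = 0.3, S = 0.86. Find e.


Using the relation e = Gs * w / S
e = 2.63 * 0.3 / 0.86
e = 0.9174


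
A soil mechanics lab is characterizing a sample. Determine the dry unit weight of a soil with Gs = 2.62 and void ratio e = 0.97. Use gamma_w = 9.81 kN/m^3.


Result: 13.047 kN/m^3

Derivation:
Using gamma_d = Gs * gamma_w / (1 + e)
gamma_d = 2.62 * 9.81 / (1 + 0.97)
gamma_d = 2.62 * 9.81 / 1.97
gamma_d = 13.047 kN/m^3


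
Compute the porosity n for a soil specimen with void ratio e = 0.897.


Using the relation n = e / (1 + e)
n = 0.897 / (1 + 0.897)
n = 0.897 / 1.897
n = 0.4729


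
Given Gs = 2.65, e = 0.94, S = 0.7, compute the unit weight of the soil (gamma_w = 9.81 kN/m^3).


Result: 16.728 kN/m^3

Derivation:
Using gamma = gamma_w * (Gs + S*e) / (1 + e)
Numerator: Gs + S*e = 2.65 + 0.7*0.94 = 3.308
Denominator: 1 + e = 1 + 0.94 = 1.94
gamma = 9.81 * 3.308 / 1.94
gamma = 16.728 kN/m^3


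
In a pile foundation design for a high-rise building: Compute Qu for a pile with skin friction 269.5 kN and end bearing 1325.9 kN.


Result: 1595.4 kN

Derivation:
Using Qu = Qf + Qb
Qu = 269.5 + 1325.9
Qu = 1595.4 kN


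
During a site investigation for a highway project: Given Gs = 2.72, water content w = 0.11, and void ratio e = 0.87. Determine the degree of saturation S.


Using S = Gs * w / e
S = 2.72 * 0.11 / 0.87
S = 0.3439


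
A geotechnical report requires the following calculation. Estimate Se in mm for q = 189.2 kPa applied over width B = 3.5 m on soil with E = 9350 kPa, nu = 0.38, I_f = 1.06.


Result: 64.232 mm

Derivation:
Using Se = q * B * (1 - nu^2) * I_f / E
1 - nu^2 = 1 - 0.38^2 = 0.8556
Se = 189.2 * 3.5 * 0.8556 * 1.06 / 9350
Se = 0.064232 m
Convert to mm: Se = 0.064232 * 1000 = 64.232 mm


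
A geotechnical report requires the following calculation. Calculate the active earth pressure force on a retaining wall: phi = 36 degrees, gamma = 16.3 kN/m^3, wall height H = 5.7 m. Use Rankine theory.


Compute active earth pressure coefficient:
Ka = tan^2(45 - phi/2) = tan^2(27.0) = 0.259616
Compute active force:
Pa = 0.5 * Ka * gamma * H^2
Pa = 0.5 * 0.259616 * 16.3 * 5.7^2
Pa = 68.74 kN/m


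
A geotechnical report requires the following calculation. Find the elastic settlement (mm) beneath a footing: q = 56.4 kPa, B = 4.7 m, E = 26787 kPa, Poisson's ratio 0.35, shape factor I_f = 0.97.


Result: 8.423 mm

Derivation:
Using Se = q * B * (1 - nu^2) * I_f / E
1 - nu^2 = 1 - 0.35^2 = 0.8775
Se = 56.4 * 4.7 * 0.8775 * 0.97 / 26787
Se = 0.008423 m
Convert to mm: Se = 0.008423 * 1000 = 8.423 mm


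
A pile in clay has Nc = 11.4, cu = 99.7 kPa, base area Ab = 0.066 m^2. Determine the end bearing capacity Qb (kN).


Using Qb = Nc * cu * Ab
Qb = 11.4 * 99.7 * 0.066
Qb = 75.01 kN


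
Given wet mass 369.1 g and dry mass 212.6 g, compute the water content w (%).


Using w = (m_wet - m_dry) / m_dry * 100
m_wet - m_dry = 369.1 - 212.6 = 156.5 g
w = 156.5 / 212.6 * 100
w = 73.61 %


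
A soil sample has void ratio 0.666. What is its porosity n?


Using the relation n = e / (1 + e)
n = 0.666 / (1 + 0.666)
n = 0.666 / 1.666
n = 0.3998


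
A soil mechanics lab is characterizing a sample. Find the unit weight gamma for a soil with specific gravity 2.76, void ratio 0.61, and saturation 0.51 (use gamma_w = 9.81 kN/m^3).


Using gamma = gamma_w * (Gs + S*e) / (1 + e)
Numerator: Gs + S*e = 2.76 + 0.51*0.61 = 3.0711
Denominator: 1 + e = 1 + 0.61 = 1.61
gamma = 9.81 * 3.0711 / 1.61
gamma = 18.713 kN/m^3


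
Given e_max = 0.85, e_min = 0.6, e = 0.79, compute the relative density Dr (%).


Using Dr = (e_max - e) / (e_max - e_min) * 100
e_max - e = 0.85 - 0.79 = 0.06
e_max - e_min = 0.85 - 0.6 = 0.25
Dr = 0.06 / 0.25 * 100
Dr = 24.0 %


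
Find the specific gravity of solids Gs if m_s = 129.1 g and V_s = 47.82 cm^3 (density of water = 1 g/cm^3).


Result: 2.7

Derivation:
Using Gs = m_s / (V_s * rho_w)
Since rho_w = 1 g/cm^3:
Gs = 129.1 / 47.82
Gs = 2.7


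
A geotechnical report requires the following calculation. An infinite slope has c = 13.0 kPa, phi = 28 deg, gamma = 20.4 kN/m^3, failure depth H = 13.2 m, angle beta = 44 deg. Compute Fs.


Result: 0.647

Derivation:
Using Fs = c / (gamma*H*sin(beta)*cos(beta)) + tan(phi)/tan(beta)
Cohesion contribution = 13.0 / (20.4*13.2*sin(44)*cos(44))
Cohesion contribution = 0.0966126
Friction contribution = tan(28)/tan(44) = 0.550601
Fs = 0.0966126 + 0.550601
Fs = 0.647


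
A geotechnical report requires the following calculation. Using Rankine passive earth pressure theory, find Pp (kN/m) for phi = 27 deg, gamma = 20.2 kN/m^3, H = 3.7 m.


Result: 368.2 kN/m

Derivation:
Compute passive earth pressure coefficient:
Kp = tan^2(45 + phi/2) = tan^2(58.5) = 2.66294
Compute passive force:
Pp = 0.5 * Kp * gamma * H^2
Pp = 0.5 * 2.66294 * 20.2 * 3.7^2
Pp = 368.2 kN/m


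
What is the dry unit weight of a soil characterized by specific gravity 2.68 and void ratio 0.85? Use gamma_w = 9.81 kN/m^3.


Using gamma_d = Gs * gamma_w / (1 + e)
gamma_d = 2.68 * 9.81 / (1 + 0.85)
gamma_d = 2.68 * 9.81 / 1.85
gamma_d = 14.211 kN/m^3


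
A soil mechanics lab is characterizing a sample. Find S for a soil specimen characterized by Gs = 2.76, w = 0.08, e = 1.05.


Using S = Gs * w / e
S = 2.76 * 0.08 / 1.05
S = 0.2103


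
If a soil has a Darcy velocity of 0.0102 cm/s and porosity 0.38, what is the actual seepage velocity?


Using v_s = v_d / n
v_s = 0.0102 / 0.38
v_s = 0.02684 cm/s


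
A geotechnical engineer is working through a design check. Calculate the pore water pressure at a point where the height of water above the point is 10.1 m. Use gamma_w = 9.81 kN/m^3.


Using u = gamma_w * h_w
u = 9.81 * 10.1
u = 99.08 kPa


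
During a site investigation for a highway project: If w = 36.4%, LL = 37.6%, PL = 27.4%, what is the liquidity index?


First compute the plasticity index:
PI = LL - PL = 37.6 - 27.4 = 10.2
Then compute the liquidity index:
LI = (w - PL) / PI
LI = (36.4 - 27.4) / 10.2
LI = 0.882


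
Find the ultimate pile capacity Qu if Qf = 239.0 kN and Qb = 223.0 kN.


Using Qu = Qf + Qb
Qu = 239.0 + 223.0
Qu = 462.0 kN


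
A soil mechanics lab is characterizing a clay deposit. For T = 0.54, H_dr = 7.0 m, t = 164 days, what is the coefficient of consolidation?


Result: 0.16134 m^2/day

Derivation:
Using cv = T * H_dr^2 / t
H_dr^2 = 7.0^2 = 49.0
cv = 0.54 * 49.0 / 164
cv = 0.16134 m^2/day


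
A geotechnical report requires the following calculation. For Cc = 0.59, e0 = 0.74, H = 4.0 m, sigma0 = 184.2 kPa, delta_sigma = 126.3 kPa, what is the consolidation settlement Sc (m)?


Using Sc = Cc * H / (1 + e0) * log10((sigma0 + delta_sigma) / sigma0)
Stress ratio = (184.2 + 126.3) / 184.2 = 1.68567
log10(1.68567) = 0.226772
Cc * H / (1 + e0) = 0.59 * 4.0 / (1 + 0.74) = 1.35632
Sc = 1.35632 * 0.226772
Sc = 0.3076 m
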